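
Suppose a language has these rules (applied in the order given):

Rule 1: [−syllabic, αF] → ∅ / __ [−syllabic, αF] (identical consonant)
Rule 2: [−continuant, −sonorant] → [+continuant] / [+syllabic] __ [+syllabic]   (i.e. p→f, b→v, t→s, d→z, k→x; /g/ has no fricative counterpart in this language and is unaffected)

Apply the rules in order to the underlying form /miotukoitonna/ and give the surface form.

miosuxoisona

Rule 1 (degemination): /nn/ is a geminate; the first /n/ deletes. /miotukoitonna/ → miotukoitona.
Rule 2 (intervocalic spirantization): /t/ is a stop between vowels /o/ and /u/, so it spirantizes to the fricative [s]. /k/ is a stop between vowels /u/ and /o/, so it spirantizes to the fricative [x]. /t/ is a stop between vowels /i/ and /o/, so it spirantizes to the fricative [s]. /miotukoitona/ → miosuxoisona.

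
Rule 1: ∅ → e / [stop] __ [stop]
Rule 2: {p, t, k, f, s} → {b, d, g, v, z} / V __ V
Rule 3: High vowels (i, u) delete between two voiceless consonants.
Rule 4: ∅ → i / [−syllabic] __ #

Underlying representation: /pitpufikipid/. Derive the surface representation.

Rule 1 (stop-cluster e-epenthesis): /t/ and /p/ form a stop–stop cluster, so [e] is inserted between them. /pitpufikipid/ → pitepufikipid.
Rule 2 (intervocalic voicing): /t/ is a voiceless obstruent between vowels /i/ and /e/, so it voices to [d]. /p/ is a voiceless obstruent between vowels /e/ and /u/, so it voices to [b]. /f/ is a voiceless obstruent between vowels /u/ and /i/, so it voices to [v]. /k/ is a voiceless obstruent between vowels /i/ and /i/, so it voices to [g]. /p/ is a voiceless obstruent between vowels /i/ and /i/, so it voices to [b]. /pitepufikipid/ → pidebuvigibid.
Rule 3 (high vowel syncope): no segment meets the environment; /pidebuvigibid/ is unchanged.
Rule 4 (final i-epenthesis): the form ends in the consonant /d/, so [i] is inserted word-finally. /pidebuvigibid/ → pidebuvigibidi.

pidebuvigibidi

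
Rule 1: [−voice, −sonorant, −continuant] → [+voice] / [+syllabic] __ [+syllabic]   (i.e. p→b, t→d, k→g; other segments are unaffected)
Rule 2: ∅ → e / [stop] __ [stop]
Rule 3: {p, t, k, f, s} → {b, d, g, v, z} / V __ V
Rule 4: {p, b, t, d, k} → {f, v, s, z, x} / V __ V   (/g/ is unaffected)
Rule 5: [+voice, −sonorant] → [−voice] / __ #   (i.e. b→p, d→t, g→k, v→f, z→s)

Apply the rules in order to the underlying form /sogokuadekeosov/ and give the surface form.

Rule 1 (intervocalic voicing): /k/ is a voiceless stop between vowels /o/ and /u/, so it voices to [g]. /k/ is a voiceless stop between vowels /e/ and /e/, so it voices to [g]. /sogokuadekeosov/ → sogoguadegeosov.
Rule 2 (stop-cluster e-epenthesis): no segment meets the environment; /sogoguadegeosov/ is unchanged.
Rule 3 (intervocalic voicing): /s/ is a voiceless obstruent between vowels /o/ and /o/, so it voices to [z]. /sogoguadegeosov/ → sogoguadegeozov.
Rule 4 (intervocalic spirantization): /d/ is a stop between vowels /a/ and /e/, so it spirantizes to the fricative [z]. /sogoguadegeozov/ → sogoguazegeozov.
Rule 5 (final devoicing): /v/ is a voiced obstruent in word-final position, so it devoices to [f]. /sogoguazegeozov/ → sogoguazegeozof.

sogoguazegeozof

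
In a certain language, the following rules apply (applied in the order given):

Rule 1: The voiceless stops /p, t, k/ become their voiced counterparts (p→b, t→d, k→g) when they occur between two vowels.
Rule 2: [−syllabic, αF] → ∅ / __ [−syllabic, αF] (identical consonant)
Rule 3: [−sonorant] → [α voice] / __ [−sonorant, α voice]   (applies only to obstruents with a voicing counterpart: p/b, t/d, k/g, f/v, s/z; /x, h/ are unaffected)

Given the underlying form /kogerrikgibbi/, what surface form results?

Rule 1 (intervocalic voicing): no segment meets the environment; /kogerrikgibbi/ is unchanged.
Rule 2 (degemination): /rr/ is a geminate; the first /r/ deletes. /bb/ is a geminate; the first /b/ deletes. /kogerrikgibbi/ → kogerikgibi.
Rule 3 (regressive voicing assimilation): /k/ precedes the voiced obstruent /g/, so it voices to [g] by assimilation. /kogerikgibi/ → kogeriggibi.

kogeriggibi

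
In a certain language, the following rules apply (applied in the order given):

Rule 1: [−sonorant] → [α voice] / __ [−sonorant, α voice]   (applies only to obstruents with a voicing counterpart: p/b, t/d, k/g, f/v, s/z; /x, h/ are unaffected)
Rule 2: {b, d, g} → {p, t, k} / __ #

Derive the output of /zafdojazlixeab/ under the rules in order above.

zavdojazlixeap

Rule 1 (regressive voicing assimilation): /f/ precedes the voiced obstruent /d/, so it voices to [v] by assimilation. /zafdojazlixeab/ → zavdojazlixeab.
Rule 2 (final devoicing): /b/ is a voiced stop in word-final position, so it devoices to [p]. /zavdojazlixeab/ → zavdojazlixeap.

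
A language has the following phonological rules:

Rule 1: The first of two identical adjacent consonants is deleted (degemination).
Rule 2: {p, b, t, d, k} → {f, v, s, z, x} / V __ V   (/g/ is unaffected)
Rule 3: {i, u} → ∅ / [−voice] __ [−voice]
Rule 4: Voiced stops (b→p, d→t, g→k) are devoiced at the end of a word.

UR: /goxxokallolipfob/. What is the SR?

goxoxalolipfop

Rule 1 (degemination): /xx/ is a geminate; the first /x/ deletes. /ll/ is a geminate; the first /l/ deletes. /goxxokallolipfob/ → goxokalolipfob.
Rule 2 (intervocalic spirantization): /k/ is a stop between vowels /o/ and /a/, so it spirantizes to the fricative [x]. /goxokalolipfob/ → goxoxalolipfob.
Rule 3 (high vowel syncope): no segment meets the environment; /goxoxalolipfob/ is unchanged.
Rule 4 (final devoicing): /b/ is a voiced stop in word-final position, so it devoices to [p]. /goxoxalolipfob/ → goxoxalolipfop.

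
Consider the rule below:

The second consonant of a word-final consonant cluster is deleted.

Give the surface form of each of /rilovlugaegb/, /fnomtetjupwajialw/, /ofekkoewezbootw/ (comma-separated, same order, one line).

rilovlugaeg, fnomtetjupwajial, ofekkoewezboot

/rilovlugaegb/: /b/ is the second consonant of a word-final cluster /gb/, so it deletes. → [rilovlugaeg].
/fnomtetjupwajialw/: /w/ is the second consonant of a word-final cluster /lw/, so it deletes. → [fnomtetjupwajial].
/ofekkoewezbootw/: /w/ is the second consonant of a word-final cluster /tw/, so it deletes. → [ofekkoewezboot].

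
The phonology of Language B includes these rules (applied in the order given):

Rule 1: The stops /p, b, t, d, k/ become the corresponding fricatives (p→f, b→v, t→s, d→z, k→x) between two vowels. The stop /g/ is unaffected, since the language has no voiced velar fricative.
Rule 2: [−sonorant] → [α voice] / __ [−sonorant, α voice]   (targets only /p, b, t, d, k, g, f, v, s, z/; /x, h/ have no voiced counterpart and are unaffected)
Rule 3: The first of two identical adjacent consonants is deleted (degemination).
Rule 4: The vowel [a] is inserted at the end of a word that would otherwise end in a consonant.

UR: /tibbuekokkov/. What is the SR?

tibuexokova

Rule 1 (intervocalic spirantization): /k/ is a stop between vowels /e/ and /o/, so it spirantizes to the fricative [x]. /tibbuekokkov/ → tibbuexokkov.
Rule 2 (regressive voicing assimilation): no segment meets the environment; /tibbuexokkov/ is unchanged.
Rule 3 (degemination): /bb/ is a geminate; the first /b/ deletes. /kk/ is a geminate; the first /k/ deletes. /tibbuexokkov/ → tibuexokov.
Rule 4 (final a-epenthesis): the form ends in the consonant /v/, so [a] is inserted word-finally. /tibuexokov/ → tibuexokova.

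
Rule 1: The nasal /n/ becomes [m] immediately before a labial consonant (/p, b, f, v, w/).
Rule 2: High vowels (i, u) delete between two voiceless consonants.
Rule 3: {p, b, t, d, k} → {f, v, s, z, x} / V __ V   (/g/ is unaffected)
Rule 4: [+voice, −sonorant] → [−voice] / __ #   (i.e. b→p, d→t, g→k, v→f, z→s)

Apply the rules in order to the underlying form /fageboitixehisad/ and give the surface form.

fagevoitxehsat

Rule 1 (nasal place assimilation): no segment meets the environment; /fageboitixehisad/ is unchanged.
Rule 2 (high vowel syncope): /i/ is a high vowel flanked by voiceless consonants /t/ and /x/, so it deletes. /i/ is a high vowel flanked by voiceless consonants /h/ and /s/, so it deletes. /fageboitixehisad/ → fageboitxehsad.
Rule 3 (intervocalic spirantization): /b/ is a stop between vowels /e/ and /o/, so it spirantizes to the fricative [v]. /fageboitxehsad/ → fagevoitxehsad.
Rule 4 (final devoicing): /d/ is a voiced obstruent in word-final position, so it devoices to [t]. /fagevoitxehsad/ → fagevoitxehsat.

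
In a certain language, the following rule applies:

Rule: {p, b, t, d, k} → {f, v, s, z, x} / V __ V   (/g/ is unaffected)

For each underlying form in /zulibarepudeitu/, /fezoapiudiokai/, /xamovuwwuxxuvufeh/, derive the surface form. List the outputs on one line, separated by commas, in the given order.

/zulibarepudeitu/: /b/ is a stop between vowels /i/ and /a/, so it spirantizes to the fricative [v]. /p/ is a stop between vowels /e/ and /u/, so it spirantizes to the fricative [f]. /d/ is a stop between vowels /u/ and /e/, so it spirantizes to the fricative [z]. /t/ is a stop between vowels /i/ and /u/, so it spirantizes to the fricative [s]. → [zulivarefuzeisu].
/fezoapiudiokai/: /p/ is a stop between vowels /a/ and /i/, so it spirantizes to the fricative [f]. /d/ is a stop between vowels /u/ and /i/, so it spirantizes to the fricative [z]. /k/ is a stop between vowels /o/ and /a/, so it spirantizes to the fricative [x]. → [fezoafiuzioxai].
/xamovuwwuxxuvufeh/: the rule's environment is not met; surfaces unchanged as [xamovuwwuxxuvufeh].

zulivarefuzeisu, fezoafiuzioxai, xamovuwwuxxuvufeh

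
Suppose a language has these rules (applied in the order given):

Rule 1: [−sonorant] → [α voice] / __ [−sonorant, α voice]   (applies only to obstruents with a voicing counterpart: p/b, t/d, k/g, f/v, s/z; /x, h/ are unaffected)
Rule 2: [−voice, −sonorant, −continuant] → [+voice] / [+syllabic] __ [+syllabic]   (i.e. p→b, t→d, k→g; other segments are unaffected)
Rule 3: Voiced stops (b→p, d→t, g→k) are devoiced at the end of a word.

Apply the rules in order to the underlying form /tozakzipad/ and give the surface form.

tozagzibat

Rule 1 (regressive voicing assimilation): /k/ precedes the voiced obstruent /z/, so it voices to [g] by assimilation. /tozakzipad/ → tozagzipad.
Rule 2 (intervocalic voicing): /p/ is a voiceless stop between vowels /i/ and /a/, so it voices to [b]. /tozagzipad/ → tozagzibad.
Rule 3 (final devoicing): /d/ is a voiced stop in word-final position, so it devoices to [t]. /tozagzibad/ → tozagzibat.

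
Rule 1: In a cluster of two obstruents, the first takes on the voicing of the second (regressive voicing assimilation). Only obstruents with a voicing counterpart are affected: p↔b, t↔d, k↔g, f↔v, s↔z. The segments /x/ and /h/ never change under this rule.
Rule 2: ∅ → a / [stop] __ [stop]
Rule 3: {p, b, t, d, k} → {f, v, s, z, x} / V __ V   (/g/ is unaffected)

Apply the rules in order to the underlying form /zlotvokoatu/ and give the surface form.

Rule 1 (regressive voicing assimilation): /t/ precedes the voiced obstruent /v/, so it voices to [d] by assimilation. /zlotvokoatu/ → zlodvokoatu.
Rule 2 (stop-cluster a-epenthesis): no segment meets the environment; /zlodvokoatu/ is unchanged.
Rule 3 (intervocalic spirantization): /k/ is a stop between vowels /o/ and /o/, so it spirantizes to the fricative [x]. /t/ is a stop between vowels /a/ and /u/, so it spirantizes to the fricative [s]. /zlodvokoatu/ → zlodvoxoasu.

zlodvoxoasu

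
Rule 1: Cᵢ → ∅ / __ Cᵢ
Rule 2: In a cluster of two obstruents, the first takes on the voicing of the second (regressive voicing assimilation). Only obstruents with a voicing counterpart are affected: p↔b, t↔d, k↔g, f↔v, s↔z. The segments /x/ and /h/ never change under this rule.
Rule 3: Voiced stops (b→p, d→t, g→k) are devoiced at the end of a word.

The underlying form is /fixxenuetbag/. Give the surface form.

Rule 1 (degemination): /xx/ is a geminate; the first /x/ deletes. /fixxenuetbag/ → fixenuetbag.
Rule 2 (regressive voicing assimilation): /t/ precedes the voiced obstruent /b/, so it voices to [d] by assimilation. /fixenuetbag/ → fixenuedbag.
Rule 3 (final devoicing): /g/ is a voiced stop in word-final position, so it devoices to [k]. /fixenuedbag/ → fixenuedbak.

fixenuedbak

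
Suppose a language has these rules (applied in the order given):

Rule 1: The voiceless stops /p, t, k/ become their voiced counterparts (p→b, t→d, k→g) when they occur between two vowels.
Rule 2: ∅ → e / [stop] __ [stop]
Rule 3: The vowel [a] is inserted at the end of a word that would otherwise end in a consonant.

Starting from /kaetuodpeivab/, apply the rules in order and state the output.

Rule 1 (intervocalic voicing): /t/ is a voiceless stop between vowels /e/ and /u/, so it voices to [d]. /kaetuodpeivab/ → kaeduodpeivab.
Rule 2 (stop-cluster e-epenthesis): /d/ and /p/ form a stop–stop cluster, so [e] is inserted between them. /kaeduodpeivab/ → kaeduodepeivab.
Rule 3 (final a-epenthesis): the form ends in the consonant /b/, so [a] is inserted word-finally. /kaeduodepeivab/ → kaeduodepeivaba.

kaeduodepeivaba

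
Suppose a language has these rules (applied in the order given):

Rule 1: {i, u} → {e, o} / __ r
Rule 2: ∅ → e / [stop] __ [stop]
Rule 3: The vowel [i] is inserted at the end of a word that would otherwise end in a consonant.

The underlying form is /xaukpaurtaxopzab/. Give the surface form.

Rule 1 (pre-rhotic lowering): /u/ is a high vowel immediately before /r/, so it lowers to [o]. /xaukpaurtaxopzab/ → xaukpaortaxopzab.
Rule 2 (stop-cluster e-epenthesis): /k/ and /p/ form a stop–stop cluster, so [e] is inserted between them. /xaukpaortaxopzab/ → xaukepaortaxopzab.
Rule 3 (final i-epenthesis): the form ends in the consonant /b/, so [i] is inserted word-finally. /xaukepaortaxopzab/ → xaukepaortaxopzabi.

xaukepaortaxopzabi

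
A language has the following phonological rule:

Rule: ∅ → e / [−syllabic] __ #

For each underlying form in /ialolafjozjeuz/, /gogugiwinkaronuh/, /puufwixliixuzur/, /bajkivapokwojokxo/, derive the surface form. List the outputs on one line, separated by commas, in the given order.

ialolafjozjeuze, gogugiwinkaronuhe, puufwixliixuzure, bajkivapokwojokxo

/ialolafjozjeuz/: the form ends in the consonant /z/, so [e] is inserted word-finally. → [ialolafjozjeuze].
/gogugiwinkaronuh/: the form ends in the consonant /h/, so [e] is inserted word-finally. → [gogugiwinkaronuhe].
/puufwixliixuzur/: the form ends in the consonant /r/, so [e] is inserted word-finally. → [puufwixliixuzure].
/bajkivapokwojokxo/: the rule's environment is not met; surfaces unchanged as [bajkivapokwojokxo].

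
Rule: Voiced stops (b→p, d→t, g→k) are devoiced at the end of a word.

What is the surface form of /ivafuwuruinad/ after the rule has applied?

ivafuwuruinat

/d/ is a voiced stop in word-final position, so it devoices to [t].
Surface form: [ivafuwuruinat].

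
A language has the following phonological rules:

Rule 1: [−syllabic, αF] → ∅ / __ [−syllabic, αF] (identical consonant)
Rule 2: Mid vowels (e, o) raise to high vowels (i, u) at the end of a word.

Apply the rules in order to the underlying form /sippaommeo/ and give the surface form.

sipaomeu

Rule 1 (degemination): /pp/ is a geminate; the first /p/ deletes. /mm/ is a geminate; the first /m/ deletes. /sippaommeo/ → sipaomeo.
Rule 2 (final vowel raising): /o/ is a mid vowel in word-final position, so it raises to [u]. /sipaomeo/ → sipaomeu.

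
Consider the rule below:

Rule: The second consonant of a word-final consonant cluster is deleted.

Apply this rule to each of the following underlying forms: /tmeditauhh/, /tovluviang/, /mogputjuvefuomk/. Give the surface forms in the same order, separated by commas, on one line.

/tmeditauhh/: /h/ is the second consonant of a word-final cluster /hh/, so it deletes. → [tmeditauh].
/tovluviang/: /g/ is the second consonant of a word-final cluster /ng/, so it deletes. → [tovluvian].
/mogputjuvefuomk/: /k/ is the second consonant of a word-final cluster /mk/, so it deletes. → [mogputjuvefuom].

tmeditauh, tovluvian, mogputjuvefuom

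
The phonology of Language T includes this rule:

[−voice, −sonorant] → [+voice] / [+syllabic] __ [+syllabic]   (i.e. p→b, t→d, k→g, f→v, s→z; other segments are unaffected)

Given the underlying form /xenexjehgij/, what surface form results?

xenexjehgij

No segment of /xenexjehgij/ meets the structural description of the rule, so the form surfaces unchanged.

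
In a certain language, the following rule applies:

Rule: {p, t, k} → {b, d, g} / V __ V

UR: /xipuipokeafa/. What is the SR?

/p/ is a voiceless stop between vowels /i/ and /u/, so it voices to [b].
/p/ is a voiceless stop between vowels /i/ and /o/, so it voices to [b].
/k/ is a voiceless stop between vowels /o/ and /e/, so it voices to [g].
Surface form: [xibuibogeafa].

xibuibogeafa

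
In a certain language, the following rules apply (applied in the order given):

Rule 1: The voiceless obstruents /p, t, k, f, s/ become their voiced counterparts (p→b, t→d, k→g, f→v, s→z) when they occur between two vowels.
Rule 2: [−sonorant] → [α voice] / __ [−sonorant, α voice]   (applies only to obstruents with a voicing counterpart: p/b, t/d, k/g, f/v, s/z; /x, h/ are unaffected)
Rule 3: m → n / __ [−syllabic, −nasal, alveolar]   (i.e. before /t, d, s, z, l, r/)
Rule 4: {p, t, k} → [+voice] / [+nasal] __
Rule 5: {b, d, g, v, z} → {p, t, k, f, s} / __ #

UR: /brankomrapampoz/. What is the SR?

Rule 1 (intervocalic voicing): /p/ is a voiceless obstruent between vowels /a/ and /a/, so it voices to [b]. /brankomrapampoz/ → brankomrabampoz.
Rule 2 (regressive voicing assimilation): no segment meets the environment; /brankomrabampoz/ is unchanged.
Rule 3 (nasal place assimilation): /m/ precedes the alveolar consonant /r/, so it assimilates in place to [n]. /brankomrabampoz/ → brankonrabampoz.
Rule 4 (post-nasal voicing): /k/ is a voiceless stop immediately after the nasal /n/, so it voices to [g]. /p/ is a voiceless stop immediately after the nasal /m/, so it voices to [b]. /brankonrabampoz/ → brangonrabamboz.
Rule 5 (final devoicing): /z/ is a voiced obstruent in word-final position, so it devoices to [s]. /brangonrabamboz/ → brangonrabambos.

brangonrabambos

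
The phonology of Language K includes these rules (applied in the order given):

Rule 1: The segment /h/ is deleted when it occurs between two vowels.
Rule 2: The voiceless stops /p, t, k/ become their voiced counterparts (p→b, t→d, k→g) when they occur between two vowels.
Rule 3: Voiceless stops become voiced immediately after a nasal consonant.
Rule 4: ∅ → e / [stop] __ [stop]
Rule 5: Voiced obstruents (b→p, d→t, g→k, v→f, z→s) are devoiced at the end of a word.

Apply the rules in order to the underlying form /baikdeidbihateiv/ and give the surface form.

Rule 1 (intervocalic h-deletion): /h/ occurs between vowels /i/ and /a/, so it deletes. /baikdeidbihateiv/ → baikdeidbiateiv.
Rule 2 (intervocalic voicing): /t/ is a voiceless stop between vowels /a/ and /e/, so it voices to [d]. /baikdeidbiateiv/ → baikdeidbiadeiv.
Rule 3 (post-nasal voicing): no segment meets the environment; /baikdeidbiadeiv/ is unchanged.
Rule 4 (stop-cluster e-epenthesis): /k/ and /d/ form a stop–stop cluster, so [e] is inserted between them. /d/ and /b/ form a stop–stop cluster, so [e] is inserted between them. /baikdeidbiadeiv/ → baikedeidebiadeiv.
Rule 5 (final devoicing): /v/ is a voiced obstruent in word-final position, so it devoices to [f]. /baikedeidebiadeiv/ → baikedeidebiadeif.

baikedeidebiadeif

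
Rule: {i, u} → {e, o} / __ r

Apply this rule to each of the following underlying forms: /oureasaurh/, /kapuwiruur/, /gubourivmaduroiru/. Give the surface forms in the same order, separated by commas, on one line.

/oureasaurh/: /u/ is a high vowel immediately before /r/, so it lowers to [o]. /u/ is a high vowel immediately before /r/, so it lowers to [o]. → [ooreasaorh].
/kapuwiruur/: /i/ is a high vowel immediately before /r/, so it lowers to [e]. /u/ is a high vowel immediately before /r/, so it lowers to [o]. → [kapuweruor].
/gubourivmaduroiru/: /u/ is a high vowel immediately before /r/, so it lowers to [o]. /u/ is a high vowel immediately before /r/, so it lowers to [o]. /i/ is a high vowel immediately before /r/, so it lowers to [e]. → [guboorivmadoroeru].

ooreasaorh, kapuweruor, guboorivmadoroeru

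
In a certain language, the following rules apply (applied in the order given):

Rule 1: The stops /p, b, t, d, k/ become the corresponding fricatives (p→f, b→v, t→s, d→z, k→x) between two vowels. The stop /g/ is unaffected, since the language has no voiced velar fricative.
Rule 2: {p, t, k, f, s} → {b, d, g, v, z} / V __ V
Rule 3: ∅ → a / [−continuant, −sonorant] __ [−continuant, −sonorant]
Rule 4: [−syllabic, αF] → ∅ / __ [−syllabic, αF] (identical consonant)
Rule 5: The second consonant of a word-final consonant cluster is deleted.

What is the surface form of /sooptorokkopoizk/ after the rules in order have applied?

soopatorokakovoiz

Rule 1 (intervocalic spirantization): /p/ is a stop between vowels /o/ and /o/, so it spirantizes to the fricative [f]. /sooptorokkopoizk/ → sooptorokkofoizk.
Rule 2 (intervocalic voicing): /f/ is a voiceless obstruent between vowels /o/ and /o/, so it voices to [v]. /sooptorokkofoizk/ → sooptorokkovoizk.
Rule 3 (stop-cluster a-epenthesis): /p/ and /t/ form a stop–stop cluster, so [a] is inserted between them. /k/ and /k/ form a stop–stop cluster, so [a] is inserted between them. /sooptorokkovoizk/ → soopatorokakovoizk.
Rule 4 (degemination): no segment meets the environment; /soopatorokakovoizk/ is unchanged.
Rule 5 (final cluster simplification): /k/ is the second consonant of a word-final cluster /zk/, so it deletes. /soopatorokakovoizk/ → soopatorokakovoiz.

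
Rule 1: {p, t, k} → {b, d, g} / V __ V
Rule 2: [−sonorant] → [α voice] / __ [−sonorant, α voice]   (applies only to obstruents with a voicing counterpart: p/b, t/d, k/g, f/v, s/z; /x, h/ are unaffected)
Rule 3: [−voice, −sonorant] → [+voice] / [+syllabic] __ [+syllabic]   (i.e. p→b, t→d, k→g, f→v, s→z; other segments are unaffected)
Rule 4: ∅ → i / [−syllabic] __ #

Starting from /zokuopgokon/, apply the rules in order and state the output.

zoguobgogoni

Rule 1 (intervocalic voicing): /k/ is a voiceless stop between vowels /o/ and /u/, so it voices to [g]. /k/ is a voiceless stop between vowels /o/ and /o/, so it voices to [g]. /zokuopgokon/ → zoguopgogon.
Rule 2 (regressive voicing assimilation): /p/ precedes the voiced obstruent /g/, so it voices to [b] by assimilation. /zoguopgogon/ → zoguobgogon.
Rule 3 (intervocalic voicing): no segment meets the environment; /zoguobgogon/ is unchanged.
Rule 4 (final i-epenthesis): the form ends in the consonant /n/, so [i] is inserted word-finally. /zoguobgogon/ → zoguobgogoni.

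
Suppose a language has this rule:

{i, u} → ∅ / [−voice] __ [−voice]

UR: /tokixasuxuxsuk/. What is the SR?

/i/ is a high vowel flanked by voiceless consonants /k/ and /x/, so it deletes.
/u/ is a high vowel flanked by voiceless consonants /s/ and /x/, so it deletes.
/u/ is a high vowel flanked by voiceless consonants /x/ and /x/, so it deletes.
/u/ is a high vowel flanked by voiceless consonants /s/ and /k/, so it deletes.
Surface form: [tokxasxxsk].

tokxasxxsk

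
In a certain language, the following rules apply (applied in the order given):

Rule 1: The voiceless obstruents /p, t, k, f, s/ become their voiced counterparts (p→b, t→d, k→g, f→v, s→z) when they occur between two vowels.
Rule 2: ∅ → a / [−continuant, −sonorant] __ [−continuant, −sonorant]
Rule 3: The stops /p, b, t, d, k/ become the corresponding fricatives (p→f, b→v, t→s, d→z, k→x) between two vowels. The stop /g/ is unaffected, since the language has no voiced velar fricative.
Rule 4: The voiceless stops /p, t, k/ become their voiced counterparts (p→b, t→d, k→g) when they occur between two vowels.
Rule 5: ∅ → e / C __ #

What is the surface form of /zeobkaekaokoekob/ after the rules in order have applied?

zeovaxaegaogoegobe

Rule 1 (intervocalic voicing): /k/ is a voiceless obstruent between vowels /e/ and /a/, so it voices to [g]. /k/ is a voiceless obstruent between vowels /o/ and /o/, so it voices to [g]. /k/ is a voiceless obstruent between vowels /e/ and /o/, so it voices to [g]. /zeobkaekaokoekob/ → zeobkaegaogoegob.
Rule 2 (stop-cluster a-epenthesis): /b/ and /k/ form a stop–stop cluster, so [a] is inserted between them. /zeobkaegaogoegob/ → zeobakaegaogoegob.
Rule 3 (intervocalic spirantization): /b/ is a stop between vowels /o/ and /a/, so it spirantizes to the fricative [v]. /k/ is a stop between vowels /a/ and /a/, so it spirantizes to the fricative [x]. /zeobakaegaogoegob/ → zeovaxaegaogoegob.
Rule 4 (intervocalic voicing): no segment meets the environment; /zeovaxaegaogoegob/ is unchanged.
Rule 5 (final e-epenthesis): the form ends in the consonant /b/, so [e] is inserted word-finally. /zeovaxaegaogoegob/ → zeovaxaegaogoegobe.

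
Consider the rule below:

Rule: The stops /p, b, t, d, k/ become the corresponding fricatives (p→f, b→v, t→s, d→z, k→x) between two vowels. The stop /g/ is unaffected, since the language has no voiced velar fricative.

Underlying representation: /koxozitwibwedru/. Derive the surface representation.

No segment of /koxozitwibwedru/ meets the structural description of the rule, so the form surfaces unchanged.

koxozitwibwedru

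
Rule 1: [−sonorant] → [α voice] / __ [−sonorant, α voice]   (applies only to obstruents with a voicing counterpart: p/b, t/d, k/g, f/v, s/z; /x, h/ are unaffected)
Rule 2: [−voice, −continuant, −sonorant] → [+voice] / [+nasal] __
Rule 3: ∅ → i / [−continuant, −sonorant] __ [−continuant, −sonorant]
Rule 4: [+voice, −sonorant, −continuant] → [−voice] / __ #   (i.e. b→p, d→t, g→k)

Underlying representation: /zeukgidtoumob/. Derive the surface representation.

zeugigititoumop

Rule 1 (regressive voicing assimilation): /k/ precedes the voiced obstruent /g/, so it voices to [g] by assimilation. /d/ precedes the voiceless obstruent /t/, so it devoices to [t] by assimilation. /zeukgidtoumob/ → zeuggittoumob.
Rule 2 (post-nasal voicing): no segment meets the environment; /zeuggittoumob/ is unchanged.
Rule 3 (stop-cluster i-epenthesis): /g/ and /g/ form a stop–stop cluster, so [i] is inserted between them. /t/ and /t/ form a stop–stop cluster, so [i] is inserted between them. /zeuggittoumob/ → zeugigititoumob.
Rule 4 (final devoicing): /b/ is a voiced stop in word-final position, so it devoices to [p]. /zeugigititoumob/ → zeugigititoumop.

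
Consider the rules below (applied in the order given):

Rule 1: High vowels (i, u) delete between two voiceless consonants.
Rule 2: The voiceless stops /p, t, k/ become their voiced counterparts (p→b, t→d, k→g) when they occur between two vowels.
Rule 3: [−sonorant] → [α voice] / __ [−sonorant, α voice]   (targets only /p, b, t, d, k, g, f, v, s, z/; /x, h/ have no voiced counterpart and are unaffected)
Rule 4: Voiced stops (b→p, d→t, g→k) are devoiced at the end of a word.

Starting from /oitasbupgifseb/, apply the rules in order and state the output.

oidazbubgifsep

Rule 1 (high vowel syncope): no segment meets the environment; /oitasbupgifseb/ is unchanged.
Rule 2 (intervocalic voicing): /t/ is a voiceless stop between vowels /i/ and /a/, so it voices to [d]. /oitasbupgifseb/ → oidasbupgifseb.
Rule 3 (regressive voicing assimilation): /s/ precedes the voiced obstruent /b/, so it voices to [z] by assimilation. /p/ precedes the voiced obstruent /g/, so it voices to [b] by assimilation. /oidasbupgifseb/ → oidazbubgifseb.
Rule 4 (final devoicing): /b/ is a voiced stop in word-final position, so it devoices to [p]. /oidazbubgifseb/ → oidazbubgifsep.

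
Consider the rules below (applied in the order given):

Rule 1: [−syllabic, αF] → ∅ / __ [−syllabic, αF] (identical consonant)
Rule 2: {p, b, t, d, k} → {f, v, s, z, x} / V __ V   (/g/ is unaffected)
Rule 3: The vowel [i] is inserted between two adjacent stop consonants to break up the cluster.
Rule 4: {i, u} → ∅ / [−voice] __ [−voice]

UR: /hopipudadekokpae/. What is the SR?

hoffuzazexokpae

Rule 1 (degemination): no segment meets the environment; /hopipudadekokpae/ is unchanged.
Rule 2 (intervocalic spirantization): /p/ is a stop between vowels /o/ and /i/, so it spirantizes to the fricative [f]. /p/ is a stop between vowels /i/ and /u/, so it spirantizes to the fricative [f]. /d/ is a stop between vowels /u/ and /a/, so it spirantizes to the fricative [z]. /d/ is a stop between vowels /a/ and /e/, so it spirantizes to the fricative [z]. /k/ is a stop between vowels /e/ and /o/, so it spirantizes to the fricative [x]. /hopipudadekokpae/ → hofifuzazexokpae.
Rule 3 (stop-cluster i-epenthesis): /k/ and /p/ form a stop–stop cluster, so [i] is inserted between them. /hofifuzazexokpae/ → hofifuzazexokipae.
Rule 4 (high vowel syncope): /i/ is a high vowel flanked by voiceless consonants /f/ and /f/, so it deletes. /i/ is a high vowel flanked by voiceless consonants /k/ and /p/, so it deletes. /hofifuzazexokipae/ → hoffuzazexokpae.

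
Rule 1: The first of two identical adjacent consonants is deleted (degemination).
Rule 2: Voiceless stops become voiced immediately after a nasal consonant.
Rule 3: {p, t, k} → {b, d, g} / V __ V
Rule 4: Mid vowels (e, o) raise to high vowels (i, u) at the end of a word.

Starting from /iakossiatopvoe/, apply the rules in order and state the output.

iagosiadopvoi

Rule 1 (degemination): /ss/ is a geminate; the first /s/ deletes. /iakossiatopvoe/ → iakosiatopvoe.
Rule 2 (post-nasal voicing): no segment meets the environment; /iakosiatopvoe/ is unchanged.
Rule 3 (intervocalic voicing): /k/ is a voiceless stop between vowels /a/ and /o/, so it voices to [g]. /t/ is a voiceless stop between vowels /a/ and /o/, so it voices to [d]. /iakosiatopvoe/ → iagosiadopvoe.
Rule 4 (final vowel raising): /e/ is a mid vowel in word-final position, so it raises to [i]. /iagosiadopvoe/ → iagosiadopvoi.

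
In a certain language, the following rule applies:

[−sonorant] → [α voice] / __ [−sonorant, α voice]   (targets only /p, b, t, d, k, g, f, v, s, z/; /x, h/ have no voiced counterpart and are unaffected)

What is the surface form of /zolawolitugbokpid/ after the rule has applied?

zolawolitugbokpid

No segment of /zolawolitugbokpid/ meets the structural description of the rule, so the form surfaces unchanged.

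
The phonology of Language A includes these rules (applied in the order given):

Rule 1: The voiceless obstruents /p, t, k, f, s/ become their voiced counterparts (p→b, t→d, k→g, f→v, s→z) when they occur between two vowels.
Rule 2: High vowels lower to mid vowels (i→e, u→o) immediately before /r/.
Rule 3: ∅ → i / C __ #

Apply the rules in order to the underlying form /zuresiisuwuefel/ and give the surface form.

zoreziizuwueveli

Rule 1 (intervocalic voicing): /s/ is a voiceless obstruent between vowels /e/ and /i/, so it voices to [z]. /s/ is a voiceless obstruent between vowels /i/ and /u/, so it voices to [z]. /f/ is a voiceless obstruent between vowels /e/ and /e/, so it voices to [v]. /zuresiisuwuefel/ → zureziizuwuevel.
Rule 2 (pre-rhotic lowering): /u/ is a high vowel immediately before /r/, so it lowers to [o]. /zureziizuwuevel/ → zoreziizuwuevel.
Rule 3 (final i-epenthesis): the form ends in the consonant /l/, so [i] is inserted word-finally. /zoreziizuwuevel/ → zoreziizuwueveli.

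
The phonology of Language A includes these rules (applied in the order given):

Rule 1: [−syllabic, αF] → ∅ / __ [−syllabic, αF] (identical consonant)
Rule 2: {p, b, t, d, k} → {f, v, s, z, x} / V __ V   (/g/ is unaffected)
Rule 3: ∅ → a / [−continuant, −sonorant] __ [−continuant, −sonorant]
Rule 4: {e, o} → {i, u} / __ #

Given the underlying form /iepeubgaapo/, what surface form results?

iefeubagaafu

Rule 1 (degemination): no segment meets the environment; /iepeubgaapo/ is unchanged.
Rule 2 (intervocalic spirantization): /p/ is a stop between vowels /e/ and /e/, so it spirantizes to the fricative [f]. /p/ is a stop between vowels /a/ and /o/, so it spirantizes to the fricative [f]. /iepeubgaapo/ → iefeubgaafo.
Rule 3 (stop-cluster a-epenthesis): /b/ and /g/ form a stop–stop cluster, so [a] is inserted between them. /iefeubgaafo/ → iefeubagaafo.
Rule 4 (final vowel raising): /o/ is a mid vowel in word-final position, so it raises to [u]. /iefeubagaafo/ → iefeubagaafu.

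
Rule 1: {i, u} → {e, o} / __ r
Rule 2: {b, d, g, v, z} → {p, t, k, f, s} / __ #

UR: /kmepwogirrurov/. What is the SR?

Rule 1 (pre-rhotic lowering): /i/ is a high vowel immediately before /r/, so it lowers to [e]. /u/ is a high vowel immediately before /r/, so it lowers to [o]. /kmepwogirrurov/ → kmepwogerrorov.
Rule 2 (final devoicing): /v/ is a voiced obstruent in word-final position, so it devoices to [f]. /kmepwogerrorov/ → kmepwogerrorof.

kmepwogerrorof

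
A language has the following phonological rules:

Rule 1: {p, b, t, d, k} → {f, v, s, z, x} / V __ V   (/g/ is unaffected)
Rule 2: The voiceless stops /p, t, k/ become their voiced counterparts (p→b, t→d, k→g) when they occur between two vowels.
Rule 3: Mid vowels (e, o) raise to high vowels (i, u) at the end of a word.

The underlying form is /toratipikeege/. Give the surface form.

torasifixeegi

Rule 1 (intervocalic spirantization): /t/ is a stop between vowels /a/ and /i/, so it spirantizes to the fricative [s]. /p/ is a stop between vowels /i/ and /i/, so it spirantizes to the fricative [f]. /k/ is a stop between vowels /i/ and /e/, so it spirantizes to the fricative [x]. /toratipikeege/ → torasifixeege.
Rule 2 (intervocalic voicing): no segment meets the environment; /torasifixeege/ is unchanged.
Rule 3 (final vowel raising): /e/ is a mid vowel in word-final position, so it raises to [i]. /torasifixeege/ → torasifixeegi.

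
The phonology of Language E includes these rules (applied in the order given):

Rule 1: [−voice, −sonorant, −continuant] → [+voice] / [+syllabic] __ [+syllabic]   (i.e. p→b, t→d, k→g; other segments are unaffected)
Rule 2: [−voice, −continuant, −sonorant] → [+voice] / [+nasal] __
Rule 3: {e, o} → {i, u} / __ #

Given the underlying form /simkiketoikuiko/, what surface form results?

Rule 1 (intervocalic voicing): /k/ is a voiceless stop between vowels /i/ and /e/, so it voices to [g]. /t/ is a voiceless stop between vowels /e/ and /o/, so it voices to [d]. /k/ is a voiceless stop between vowels /i/ and /u/, so it voices to [g]. /k/ is a voiceless stop between vowels /i/ and /o/, so it voices to [g]. /simkiketoikuiko/ → simkigedoiguigo.
Rule 2 (post-nasal voicing): /k/ is a voiceless stop immediately after the nasal /m/, so it voices to [g]. /simkigedoiguigo/ → simgigedoiguigo.
Rule 3 (final vowel raising): /o/ is a mid vowel in word-final position, so it raises to [u]. /simgigedoiguigo/ → simgigedoiguigu.

simgigedoiguigu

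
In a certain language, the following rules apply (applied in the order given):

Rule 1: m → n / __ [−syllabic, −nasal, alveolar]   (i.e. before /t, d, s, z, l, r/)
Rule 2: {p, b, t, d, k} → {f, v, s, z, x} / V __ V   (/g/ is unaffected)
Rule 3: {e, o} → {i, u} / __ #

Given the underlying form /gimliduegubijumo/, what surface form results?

Rule 1 (nasal place assimilation): /m/ precedes the alveolar consonant /l/, so it assimilates in place to [n]. /gimliduegubijumo/ → ginliduegubijumo.
Rule 2 (intervocalic spirantization): /d/ is a stop between vowels /i/ and /u/, so it spirantizes to the fricative [z]. /b/ is a stop between vowels /u/ and /i/, so it spirantizes to the fricative [v]. /ginliduegubijumo/ → ginlizueguvijumo.
Rule 3 (final vowel raising): /o/ is a mid vowel in word-final position, so it raises to [u]. /ginlizueguvijumo/ → ginlizueguvijumu.

ginlizueguvijumu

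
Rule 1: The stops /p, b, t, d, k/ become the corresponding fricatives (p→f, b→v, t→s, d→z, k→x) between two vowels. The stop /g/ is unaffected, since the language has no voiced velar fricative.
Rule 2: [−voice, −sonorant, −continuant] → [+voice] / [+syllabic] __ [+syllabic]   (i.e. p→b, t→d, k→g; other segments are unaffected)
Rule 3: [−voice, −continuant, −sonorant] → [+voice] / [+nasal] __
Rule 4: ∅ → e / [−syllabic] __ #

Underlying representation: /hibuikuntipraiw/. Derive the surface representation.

Rule 1 (intervocalic spirantization): /b/ is a stop between vowels /i/ and /u/, so it spirantizes to the fricative [v]. /k/ is a stop between vowels /i/ and /u/, so it spirantizes to the fricative [x]. /hibuikuntipraiw/ → hivuixuntipraiw.
Rule 2 (intervocalic voicing): no segment meets the environment; /hivuixuntipraiw/ is unchanged.
Rule 3 (post-nasal voicing): /t/ is a voiceless stop immediately after the nasal /n/, so it voices to [d]. /hivuixuntipraiw/ → hivuixundipraiw.
Rule 4 (final e-epenthesis): the form ends in the consonant /w/, so [e] is inserted word-finally. /hivuixundipraiw/ → hivuixundipraiwe.

hivuixundipraiwe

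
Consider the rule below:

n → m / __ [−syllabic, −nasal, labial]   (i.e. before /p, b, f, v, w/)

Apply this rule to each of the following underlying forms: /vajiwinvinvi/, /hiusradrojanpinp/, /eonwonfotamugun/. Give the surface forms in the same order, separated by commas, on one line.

/vajiwinvinvi/: /n/ precedes the labial consonant /v/, so it assimilates in place to [m]. /n/ precedes the labial consonant /v/, so it assimilates in place to [m]. → [vajiwimvimvi].
/hiusradrojanpinp/: /n/ precedes the labial consonant /p/, so it assimilates in place to [m]. /n/ precedes the labial consonant /p/, so it assimilates in place to [m]. → [hiusradrojampimp].
/eonwonfotamugun/: /n/ precedes the labial consonant /w/, so it assimilates in place to [m]. /n/ precedes the labial consonant /f/, so it assimilates in place to [m]. → [eomwomfotamugun].

vajiwimvimvi, hiusradrojampimp, eomwomfotamugun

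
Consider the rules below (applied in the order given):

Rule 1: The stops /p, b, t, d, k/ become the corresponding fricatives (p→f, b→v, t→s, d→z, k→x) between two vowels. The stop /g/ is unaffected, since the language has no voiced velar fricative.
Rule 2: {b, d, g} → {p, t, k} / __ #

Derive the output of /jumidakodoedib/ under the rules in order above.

Rule 1 (intervocalic spirantization): /d/ is a stop between vowels /i/ and /a/, so it spirantizes to the fricative [z]. /k/ is a stop between vowels /a/ and /o/, so it spirantizes to the fricative [x]. /d/ is a stop between vowels /o/ and /o/, so it spirantizes to the fricative [z]. /d/ is a stop between vowels /e/ and /i/, so it spirantizes to the fricative [z]. /jumidakodoedib/ → jumizaxozoezib.
Rule 2 (final devoicing): /b/ is a voiced stop in word-final position, so it devoices to [p]. /jumizaxozoezib/ → jumizaxozoezip.

jumizaxozoezip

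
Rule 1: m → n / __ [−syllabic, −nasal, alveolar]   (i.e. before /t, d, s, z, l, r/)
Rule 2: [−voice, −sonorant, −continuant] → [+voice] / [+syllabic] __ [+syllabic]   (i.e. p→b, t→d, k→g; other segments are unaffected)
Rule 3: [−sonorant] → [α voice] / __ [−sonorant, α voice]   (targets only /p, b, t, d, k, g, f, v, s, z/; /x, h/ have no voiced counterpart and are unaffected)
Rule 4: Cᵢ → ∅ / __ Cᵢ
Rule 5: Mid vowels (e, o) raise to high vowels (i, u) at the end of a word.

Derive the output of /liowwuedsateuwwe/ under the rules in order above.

liowuetsadeuwi

Rule 1 (nasal place assimilation): no segment meets the environment; /liowwuedsateuwwe/ is unchanged.
Rule 2 (intervocalic voicing): /t/ is a voiceless stop between vowels /a/ and /e/, so it voices to [d]. /liowwuedsateuwwe/ → liowwuedsadeuwwe.
Rule 3 (regressive voicing assimilation): /d/ precedes the voiceless obstruent /s/, so it devoices to [t] by assimilation. /liowwuedsadeuwwe/ → liowwuetsadeuwwe.
Rule 4 (degemination): /ww/ is a geminate; the first /w/ deletes. /ww/ is a geminate; the first /w/ deletes. /liowwuetsadeuwwe/ → liowuetsadeuwe.
Rule 5 (final vowel raising): /e/ is a mid vowel in word-final position, so it raises to [i]. /liowuetsadeuwe/ → liowuetsadeuwi.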